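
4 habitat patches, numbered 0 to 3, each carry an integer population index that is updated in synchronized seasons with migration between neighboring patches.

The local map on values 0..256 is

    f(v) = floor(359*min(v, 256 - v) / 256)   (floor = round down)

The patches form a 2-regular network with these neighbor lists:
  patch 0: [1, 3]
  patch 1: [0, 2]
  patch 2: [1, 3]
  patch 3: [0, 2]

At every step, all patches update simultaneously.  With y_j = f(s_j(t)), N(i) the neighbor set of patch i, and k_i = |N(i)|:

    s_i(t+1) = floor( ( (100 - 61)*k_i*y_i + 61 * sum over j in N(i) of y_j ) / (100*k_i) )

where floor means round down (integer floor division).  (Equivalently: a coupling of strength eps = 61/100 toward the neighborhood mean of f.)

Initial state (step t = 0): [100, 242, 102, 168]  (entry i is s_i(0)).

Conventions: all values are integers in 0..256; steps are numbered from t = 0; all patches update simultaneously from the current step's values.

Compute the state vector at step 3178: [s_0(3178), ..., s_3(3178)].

Simulating step by step:
t=0: [100, 242, 102, 168]
t=1: [97, 93, 99, 134]
t=2: [144, 134, 145, 150]
t=3: [158, 161, 157, 152]
t=4: [138, 135, 138, 140]
t=5: [165, 166, 165, 163]
t=6: [127, 126, 127, 128]
t=7: [177, 177, 177, 178]
t=8: [109, 110, 109, 109]
t=9: [152, 152, 152, 152]
t=10: [145, 145, 145, 145]
t=11: [155, 155, 155, 155]
t=12: [141, 141, 141, 141]
t=13: [161, 161, 161, 161]
t=14: [133, 133, 133, 133]
t=15: [172, 172, 172, 172]
t=16: [117, 117, 117, 117]
t=17: [164, 164, 164, 164]
t=18: [129, 129, 129, 129]
t=19: [178, 178, 178, 178]
t=20: [109, 109, 109, 109]
t=21: [152, 152, 152, 152]

Answer: [145, 145, 145, 145]
Key observation: The state at step 9, [152, 152, 152, 152], reappears at step 21: the system is in a cycle of period 12 from step 9 on.  Therefore the state at step 3178 equals the state at step 9 + ((3178 - 9) mod 12) = 10, which is [145, 145, 145, 145].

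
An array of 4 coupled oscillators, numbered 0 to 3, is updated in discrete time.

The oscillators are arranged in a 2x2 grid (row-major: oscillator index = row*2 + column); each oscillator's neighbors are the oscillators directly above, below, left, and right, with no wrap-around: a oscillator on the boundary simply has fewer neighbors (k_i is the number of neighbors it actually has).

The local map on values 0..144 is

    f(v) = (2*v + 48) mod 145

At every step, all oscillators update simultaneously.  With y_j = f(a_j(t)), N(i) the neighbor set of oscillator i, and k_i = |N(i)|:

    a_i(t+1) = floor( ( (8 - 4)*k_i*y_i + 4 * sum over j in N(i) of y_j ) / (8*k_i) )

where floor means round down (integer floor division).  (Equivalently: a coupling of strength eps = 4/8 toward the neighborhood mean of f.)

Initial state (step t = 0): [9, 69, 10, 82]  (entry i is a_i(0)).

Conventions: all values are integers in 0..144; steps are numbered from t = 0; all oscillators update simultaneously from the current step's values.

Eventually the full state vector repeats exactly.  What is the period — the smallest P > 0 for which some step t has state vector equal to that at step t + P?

Simulating step by step:
t=0: [9, 69, 10, 82]
t=1: [60, 53, 67, 60]
t=2: [23, 16, 30, 23]
t=3: [94, 87, 101, 94]
t=4: [91, 84, 98, 91]
t=5: [85, 78, 92, 85]
t=6: [73, 66, 80, 73]
t=7: [49, 42, 56, 49]
t=8: [37, 66, 8, 37]
t=9: [85, 78, 93, 85]
t=10: [73, 66, 81, 73]
t=11: [49, 42, 57, 49]
t=12: [37, 66, 9, 37]
t=13: [86, 78, 94, 86]
t=14: [75, 67, 83, 75]
t=15: [53, 45, 61, 53]
t=16: [45, 73, 17, 45]
t=17: [101, 93, 110, 101]
t=18: [105, 97, 114, 105]
t=19: [113, 105, 122, 113]
t=20: [93, 121, 65, 93]
t=21: [52, 44, 61, 52]
t=22: [43, 71, 16, 43]
t=23: [98, 89, 107, 98]
t=24: [99, 90, 108, 99]
t=25: [101, 92, 110, 101]
t=26: [105, 96, 114, 105]
t=27: [113, 104, 122, 113]
t=28: [92, 120, 65, 92]
t=29: [87, 115, 60, 87]
t=30: [77, 105, 50, 77]
t=31: [57, 85, 30, 57]
t=32: [53, 45, 62, 53]
t=33: [45, 73, 18, 45]
t=34: [102, 93, 111, 102]
t=35: [107, 98, 116, 107]
t=36: [117, 108, 126, 117]
t=37: [100, 128, 73, 100]
t=38: [67, 58, 76, 67]
t=39: [37, 28, 46, 37]
t=40: [122, 113, 131, 122]
t=41: [38, 65, 11, 38]
t=42: [87, 78, 97, 87]
t=43: [77, 68, 87, 77]
t=44: [57, 48, 67, 57]
t=45: [53, 80, 27, 53]
t=46: [45, 36, 55, 45]
t=47: [102, 129, 75, 102]
t=48: [70, 61, 80, 70]
t=49: [43, 34, 53, 43]
t=50: [98, 125, 71, 98]
t=51: [62, 53, 72, 62]
t=52: [27, 18, 37, 27]
t=53: [102, 93, 112, 102]
t=54: [107, 98, 117, 107]
t=55: [117, 108, 127, 117]
t=56: [101, 128, 74, 101]
t=57: [68, 59, 78, 68]
t=58: [39, 30, 49, 39]
t=59: [90, 117, 63, 90]
t=60: [83, 110, 56, 83]
t=61: [69, 96, 42, 69]
t=62: [77, 68, 86, 77]
t=63: [57, 48, 66, 57]
t=64: [53, 80, 26, 53]
t=65: [45, 36, 54, 45]
t=66: [101, 129, 74, 101]
t=67: [69, 60, 78, 69]
t=68: [41, 32, 50, 41]
t=69: [93, 121, 66, 93]
t=70: [53, 44, 62, 53]
t=71: [45, 72, 18, 45]
t=72: [101, 92, 111, 101]
t=73: [105, 96, 115, 105]
t=74: [113, 104, 123, 113]
t=75: [93, 120, 66, 93]
t=76: [89, 116, 62, 89]
t=77: [81, 108, 54, 81]
t=78: [65, 92, 38, 65]
t=79: [69, 60, 78, 69]

Answer: 12
Key observation: The state at step 67, [69, 60, 78, 69], reappears at step 79 — and no state repeats earlier — so the cycle the system enters has period 12.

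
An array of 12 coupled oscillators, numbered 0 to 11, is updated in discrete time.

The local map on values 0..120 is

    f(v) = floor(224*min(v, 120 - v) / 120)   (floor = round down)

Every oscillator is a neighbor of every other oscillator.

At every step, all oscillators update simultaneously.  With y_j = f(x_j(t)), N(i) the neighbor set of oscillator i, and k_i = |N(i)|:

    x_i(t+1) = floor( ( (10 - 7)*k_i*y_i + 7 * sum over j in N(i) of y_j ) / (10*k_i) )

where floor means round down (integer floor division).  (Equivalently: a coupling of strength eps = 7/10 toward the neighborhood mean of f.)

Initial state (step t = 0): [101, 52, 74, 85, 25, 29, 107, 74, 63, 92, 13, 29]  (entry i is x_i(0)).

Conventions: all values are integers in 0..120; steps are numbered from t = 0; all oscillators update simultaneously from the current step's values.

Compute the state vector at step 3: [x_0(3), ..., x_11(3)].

Answer: [34, 34, 34, 33, 34, 33, 34, 34, 35, 33, 34, 33]

Derivation:
t=0: [101, 52, 74, 85, 25, 29, 107, 74, 63, 92, 13, 29]
t=1: [54, 69, 66, 61, 57, 59, 51, 66, 71, 58, 51, 59]
t=2: [101, 100, 101, 103, 102, 103, 100, 101, 99, 103, 100, 103]
t=3: [34, 34, 34, 33, 34, 33, 34, 34, 35, 33, 34, 33]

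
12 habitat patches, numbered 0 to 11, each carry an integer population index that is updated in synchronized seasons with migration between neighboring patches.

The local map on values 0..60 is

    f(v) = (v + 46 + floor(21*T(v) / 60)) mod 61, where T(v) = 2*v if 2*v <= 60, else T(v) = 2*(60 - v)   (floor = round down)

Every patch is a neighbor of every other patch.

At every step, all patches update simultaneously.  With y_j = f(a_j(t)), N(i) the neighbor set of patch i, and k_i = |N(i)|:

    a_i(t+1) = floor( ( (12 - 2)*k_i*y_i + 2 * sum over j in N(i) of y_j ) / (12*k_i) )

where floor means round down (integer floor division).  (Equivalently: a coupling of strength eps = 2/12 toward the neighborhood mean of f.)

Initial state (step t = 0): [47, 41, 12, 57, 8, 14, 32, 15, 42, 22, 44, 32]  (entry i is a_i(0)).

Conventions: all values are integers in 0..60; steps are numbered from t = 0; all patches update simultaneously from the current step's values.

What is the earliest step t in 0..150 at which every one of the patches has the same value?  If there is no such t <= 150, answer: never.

Simulating step by step:
t=0: [47, 41, 12, 57, 8, 14, 32, 15, 42, 22, 44, 32]  (not all equal)
t=1: [39, 37, 9, 41, 54, 12, 35, 13, 37, 23, 38, 35]  (not all equal)
t=2: [36, 36, 5, 37, 40, 9, 35, 10, 36, 24, 36, 35]  (not all equal)
t=3: [36, 36, 49, 36, 37, 5, 36, 7, 36, 26, 36, 36]  (not all equal)
t=4: [37, 37, 40, 37, 38, 51, 37, 53, 37, 30, 37, 37]  (not all equal)
t=5: [38, 38, 38, 38, 38, 41, 38, 41, 38, 36, 38, 38]  (not all equal)
t=6: [38, 38, 38, 38, 38, 38, 38, 38, 38, 37, 38, 38]  (not all equal)
t=7: [38, 38, 38, 38, 38, 38, 38, 38, 38, 38, 38, 38]  (all equal)

Answer: 7
Key observation: Synchronization is absorbing here: once all patches are equal they stay equal, and step 7 is the first all-equal step.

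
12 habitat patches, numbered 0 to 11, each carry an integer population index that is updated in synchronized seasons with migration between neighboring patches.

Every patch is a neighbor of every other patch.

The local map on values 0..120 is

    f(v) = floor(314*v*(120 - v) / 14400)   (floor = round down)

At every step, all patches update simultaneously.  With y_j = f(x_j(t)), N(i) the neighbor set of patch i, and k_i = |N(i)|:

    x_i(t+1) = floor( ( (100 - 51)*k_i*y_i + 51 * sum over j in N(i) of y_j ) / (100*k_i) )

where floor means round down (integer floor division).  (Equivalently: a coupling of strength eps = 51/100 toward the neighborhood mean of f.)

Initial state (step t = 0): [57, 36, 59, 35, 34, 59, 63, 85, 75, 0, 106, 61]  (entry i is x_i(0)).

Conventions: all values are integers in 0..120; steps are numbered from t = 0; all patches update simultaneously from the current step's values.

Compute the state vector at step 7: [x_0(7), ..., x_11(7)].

Answer: [74, 74, 74, 74, 74, 74, 74, 74, 74, 74, 74, 74]

Derivation:
t=0: [57, 36, 59, 35, 34, 59, 63, 85, 75, 0, 106, 61]
t=1: [69, 63, 69, 63, 62, 69, 69, 63, 67, 34, 49, 69]
t=2: [75, 76, 75, 76, 76, 75, 75, 76, 76, 70, 75, 75]
t=3: [72, 72, 72, 72, 72, 72, 72, 72, 72, 74, 72, 72]
t=4: [74, 74, 74, 74, 74, 74, 74, 74, 74, 74, 74, 74]
t=5: [74, 74, 74, 74, 74, 74, 74, 74, 74, 74, 74, 74]
t=6: [74, 74, 74, 74, 74, 74, 74, 74, 74, 74, 74, 74]
t=7: [74, 74, 74, 74, 74, 74, 74, 74, 74, 74, 74, 74]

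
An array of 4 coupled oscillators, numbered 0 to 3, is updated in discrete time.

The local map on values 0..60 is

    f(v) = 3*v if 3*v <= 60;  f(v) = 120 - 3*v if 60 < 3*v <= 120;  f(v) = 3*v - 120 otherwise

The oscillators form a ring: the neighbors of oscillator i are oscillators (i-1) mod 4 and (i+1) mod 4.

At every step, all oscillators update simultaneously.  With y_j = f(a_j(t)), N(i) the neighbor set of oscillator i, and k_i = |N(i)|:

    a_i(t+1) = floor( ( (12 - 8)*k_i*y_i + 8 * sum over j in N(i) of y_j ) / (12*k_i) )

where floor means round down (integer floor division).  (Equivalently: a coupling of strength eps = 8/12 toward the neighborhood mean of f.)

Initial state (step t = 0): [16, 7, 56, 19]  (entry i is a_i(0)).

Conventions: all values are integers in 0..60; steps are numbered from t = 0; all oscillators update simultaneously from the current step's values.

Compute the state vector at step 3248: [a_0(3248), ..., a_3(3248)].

Simulating step by step:
t=0: [16, 7, 56, 19]
t=1: [42, 39, 42, 51]
t=2: [14, 5, 14, 15]
t=3: [34, 33, 34, 43]
t=4: [16, 19, 16, 15]
t=5: [50, 51, 50, 47]
t=6: [28, 31, 28, 27]
t=7: [34, 33, 34, 37]
t=8: [16, 19, 16, 15]

Answer: [16, 19, 16, 15]
Key observation: The state at step 4, [16, 19, 16, 15], reappears at step 8: the system is in a cycle of period 4 from step 4 on.  Therefore the state at step 3248 equals the state at step 4 + ((3248 - 4) mod 4) = 4, which is [16, 19, 16, 15].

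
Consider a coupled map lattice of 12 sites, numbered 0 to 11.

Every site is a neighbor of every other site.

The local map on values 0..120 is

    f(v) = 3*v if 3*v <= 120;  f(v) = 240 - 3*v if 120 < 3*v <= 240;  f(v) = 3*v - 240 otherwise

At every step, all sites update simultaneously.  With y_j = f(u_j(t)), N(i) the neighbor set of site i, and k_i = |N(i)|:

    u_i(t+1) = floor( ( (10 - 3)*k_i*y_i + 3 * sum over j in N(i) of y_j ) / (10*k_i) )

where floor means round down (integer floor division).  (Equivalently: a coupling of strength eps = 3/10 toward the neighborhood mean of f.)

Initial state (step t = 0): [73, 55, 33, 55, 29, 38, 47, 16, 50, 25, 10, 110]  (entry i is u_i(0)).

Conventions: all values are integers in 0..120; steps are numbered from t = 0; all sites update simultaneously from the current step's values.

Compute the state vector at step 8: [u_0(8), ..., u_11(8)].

Simulating step by step:
t=0: [73, 55, 33, 55, 29, 38, 47, 16, 50, 25, 10, 110]
t=1: [38, 75, 91, 75, 83, 101, 91, 56, 85, 75, 44, 85]
t=2: [90, 23, 36, 23, 19, 56, 36, 62, 23, 23, 86, 23]
t=3: [41, 68, 94, 68, 59, 70, 94, 57, 68, 68, 33, 68]
t=4: [96, 41, 45, 41, 59, 37, 45, 63, 41, 41, 84, 41]
t=5: [61, 108, 100, 108, 71, 104, 100, 63, 108, 108, 37, 108]
t=6: [61, 79, 63, 79, 41, 71, 63, 57, 79, 79, 98, 79]
t=7: [50, 14, 46, 14, 90, 30, 46, 58, 14, 14, 48, 14]
t=8: [81, 49, 90, 49, 41, 81, 90, 65, 49, 49, 86, 49]

Answer: [81, 49, 90, 49, 41, 81, 90, 65, 49, 49, 86, 49]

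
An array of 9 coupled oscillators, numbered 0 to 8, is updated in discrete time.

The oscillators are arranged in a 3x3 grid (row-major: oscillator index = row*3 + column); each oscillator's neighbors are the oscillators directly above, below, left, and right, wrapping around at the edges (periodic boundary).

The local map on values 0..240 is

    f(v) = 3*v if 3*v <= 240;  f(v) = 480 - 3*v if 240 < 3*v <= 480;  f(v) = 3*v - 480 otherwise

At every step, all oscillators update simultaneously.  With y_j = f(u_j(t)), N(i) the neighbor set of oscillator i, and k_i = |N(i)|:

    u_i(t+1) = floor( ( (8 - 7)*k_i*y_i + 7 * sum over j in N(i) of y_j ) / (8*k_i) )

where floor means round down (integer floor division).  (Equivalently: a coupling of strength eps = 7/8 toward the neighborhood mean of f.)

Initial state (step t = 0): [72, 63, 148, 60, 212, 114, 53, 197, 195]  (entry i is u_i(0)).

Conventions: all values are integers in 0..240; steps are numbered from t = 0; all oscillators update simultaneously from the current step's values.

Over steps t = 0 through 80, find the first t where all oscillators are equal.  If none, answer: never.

Simulating step by step:
t=0: [72, 63, 148, 60, 212, 114, 53, 197, 195]  (not all equal)
t=1: [150, 137, 146, 168, 154, 121, 153, 147, 110]  (not all equal)
t=2: [37, 36, 85, 43, 56, 65, 55, 61, 66]  (not all equal)
t=3: [151, 163, 162, 155, 155, 181, 156, 162, 192]  (not all equal)
t=4: [12, 12, 43, 27, 22, 36, 33, 29, 31]  (not all equal)
t=5: [79, 74, 75, 77, 76, 94, 77, 75, 104]  (not all equal)
t=6: [228, 227, 208, 224, 220, 211, 217, 213, 213]  (not all equal)
t=7: [180, 175, 174, 178, 176, 166, 177, 175, 157]  (not all equal)
t=8: [49, 48, 34, 45, 41, 35, 43, 39, 35]  (not all equal)
t=9: [129, 124, 122, 127, 124, 114, 126, 124, 112]  (not all equal)
t=10: [104, 106, 119, 108, 112, 118, 109, 114, 119]  (not all equal)
t=11: [150, 145, 142, 148, 145, 135, 147, 144, 133]  (not all equal)
t=12: [41, 44, 57, 45, 50, 56, 47, 51, 57]  (not all equal)
t=13: [142, 147, 151, 144, 147, 158, 144, 149, 159]  (not all equal)
t=14: [42, 38, 25, 38, 32, 26, 36, 32, 25]  (not all equal)
t=15: [105, 100, 95, 103, 99, 88, 103, 97, 87]  (not all equal)
t=16: [177, 182, 195, 182, 188, 195, 184, 188, 196]  (not all equal)
t=17: [73, 79, 85, 76, 80, 92, 76, 82, 93]  (not all equal)
t=18: [228, 230, 216, 223, 227, 221, 221, 227, 220]  (not all equal)
t=19: [189, 195, 190, 192, 196, 184, 192, 194, 183]  (not all equal)
t=20: [95, 97, 84, 91, 95, 88, 89, 95, 87]  (not all equal)
t=21: [207, 201, 207, 205, 200, 212, 205, 202, 213]  (not all equal)
t=22: [134, 130, 144, 137, 133, 140, 139, 133, 141]  (not all equal)
t=23: [68, 74, 68, 70, 75, 63, 70, 73, 62]  (not all equal)
t=24: [210, 214, 200, 207, 211, 204, 205, 211, 203]  (not all equal)
t=25: [140, 146, 140, 142, 147, 135, 142, 145, 134]  (not all equal)
t=26: [53, 49, 63, 56, 52, 59, 58, 52, 60]  (not all equal)
t=27: [168, 162, 168, 166, 161, 173, 166, 163, 174]  (not all equal)
t=28: [17, 13, 27, 20, 16, 23, 22, 16, 24]  (not all equal)
t=29: [60, 54, 60, 58, 53, 65, 58, 55, 66]  (not all equal)
t=30: [173, 169, 183, 176, 172, 179, 178, 172, 180]  (not all equal)
t=31: [48, 42, 48, 46, 41, 53, 46, 43, 54]  (not all equal)
t=32: [137, 133, 147, 140, 136, 143, 142, 136, 144]  (not all equal)
t=33: [59, 65, 59, 61, 66, 54, 61, 64, 53]  (not all equal)
t=34: [183, 187, 173, 180, 184, 177, 178, 184, 176]  (not all equal)
t=35: [59, 65, 59, 61, 66, 54, 61, 64, 53]  (not all equal)

Answer: never
Key observation: The state at step 33 reappears at step 35 — the system is in a cycle of period 2 from step 33 on.  No step 0..35 is synchronized, and the cycle repeats forever, so no step up to 80 (or ever) has all oscillators equal.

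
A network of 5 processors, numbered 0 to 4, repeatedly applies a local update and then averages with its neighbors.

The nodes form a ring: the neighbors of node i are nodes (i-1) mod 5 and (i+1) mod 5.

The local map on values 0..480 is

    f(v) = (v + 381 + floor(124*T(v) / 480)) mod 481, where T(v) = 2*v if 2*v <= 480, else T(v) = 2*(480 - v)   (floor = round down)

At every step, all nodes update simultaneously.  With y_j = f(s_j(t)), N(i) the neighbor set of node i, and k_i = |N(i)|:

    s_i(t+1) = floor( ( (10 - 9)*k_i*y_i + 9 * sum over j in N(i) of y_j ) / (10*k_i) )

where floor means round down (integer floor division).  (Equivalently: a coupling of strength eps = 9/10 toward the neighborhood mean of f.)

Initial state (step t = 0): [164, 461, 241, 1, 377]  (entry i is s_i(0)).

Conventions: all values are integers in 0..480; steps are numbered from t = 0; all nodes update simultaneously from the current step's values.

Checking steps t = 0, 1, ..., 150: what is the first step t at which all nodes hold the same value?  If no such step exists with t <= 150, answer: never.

Simulating step by step:
t=0: [164, 461, 241, 1, 377]  (not all equal)
t=1: [329, 222, 364, 305, 271]  (not all equal)
t=2: [262, 307, 271, 299, 298]  (not all equal)
t=3: [292, 278, 292, 285, 283]  (not all equal)
t=4: [283, 288, 284, 286, 286]  (not all equal)
t=5: [286, 284, 286, 285, 285]  (not all equal)
t=6: [285, 285, 285, 285, 285]  (all equal)

Answer: 6
Key observation: Synchronization is absorbing here: once all nodes are equal they stay equal, and step 6 is the first all-equal step.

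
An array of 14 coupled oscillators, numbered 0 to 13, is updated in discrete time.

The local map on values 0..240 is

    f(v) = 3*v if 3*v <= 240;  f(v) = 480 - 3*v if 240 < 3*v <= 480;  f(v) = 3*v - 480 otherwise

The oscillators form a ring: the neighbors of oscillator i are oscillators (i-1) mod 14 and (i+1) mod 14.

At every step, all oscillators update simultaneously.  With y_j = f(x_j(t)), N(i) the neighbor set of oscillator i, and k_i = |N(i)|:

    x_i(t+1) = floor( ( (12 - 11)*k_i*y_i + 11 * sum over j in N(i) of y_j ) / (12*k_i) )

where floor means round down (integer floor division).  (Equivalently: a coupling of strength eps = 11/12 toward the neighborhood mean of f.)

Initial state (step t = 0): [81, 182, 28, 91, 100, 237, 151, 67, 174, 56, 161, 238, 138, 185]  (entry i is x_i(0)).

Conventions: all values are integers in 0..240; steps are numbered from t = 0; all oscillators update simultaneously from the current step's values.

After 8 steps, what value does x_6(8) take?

Answer: x_6(8) = 173

Derivation:
t=0: [81, 182, 28, 91, 100, 237, 151, 67, 174, 56, 161, 238, 138, 185]
t=1: [84, 152, 132, 138, 215, 114, 200, 48, 172, 34, 184, 51, 147, 145]
t=2: [50, 145, 48, 119, 107, 142, 139, 83, 115, 58, 122, 63, 94, 126]
t=3: [79, 138, 89, 149, 94, 106, 135, 110, 196, 128, 175, 158, 149, 168]
t=4: [61, 211, 63, 191, 105, 138, 149, 96, 121, 78, 50, 36, 16, 125]
t=5: [133, 183, 128, 170, 86, 96, 121, 84, 205, 141, 169, 99, 101, 114]
t=6: [101, 86, 53, 148, 120, 171, 202, 134, 141, 79, 112, 108, 161, 129]
t=7: [159, 172, 131, 130, 41, 115, 61, 90, 149, 111, 192, 80, 114, 90]
t=8: [113, 44, 65, 103, 113, 151, 173, 116, 166, 71, 185, 127, 217, 82]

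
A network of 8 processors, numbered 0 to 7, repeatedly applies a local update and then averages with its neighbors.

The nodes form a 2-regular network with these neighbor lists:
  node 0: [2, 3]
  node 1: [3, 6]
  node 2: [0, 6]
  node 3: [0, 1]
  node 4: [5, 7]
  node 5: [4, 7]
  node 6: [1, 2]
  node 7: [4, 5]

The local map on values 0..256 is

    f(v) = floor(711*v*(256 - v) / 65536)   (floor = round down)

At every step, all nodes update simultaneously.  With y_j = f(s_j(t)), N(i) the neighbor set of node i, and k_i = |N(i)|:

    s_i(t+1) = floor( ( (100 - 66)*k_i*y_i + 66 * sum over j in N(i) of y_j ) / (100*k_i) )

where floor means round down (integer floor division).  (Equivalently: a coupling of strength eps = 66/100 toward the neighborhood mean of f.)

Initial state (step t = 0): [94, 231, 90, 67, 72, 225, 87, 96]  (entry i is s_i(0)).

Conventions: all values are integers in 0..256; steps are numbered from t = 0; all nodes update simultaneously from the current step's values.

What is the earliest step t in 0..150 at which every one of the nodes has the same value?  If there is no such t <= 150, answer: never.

Answer: 10
Key observation: Synchronization is absorbing here: once all nodes are equal they stay equal, and step 10 is the first all-equal step.

Derivation:
t=0: [94, 231, 90, 67, 72, 225, 87, 96]  (not all equal)
t=1: [154, 118, 162, 121, 128, 127, 127, 128]  (not all equal)
t=2: [170, 176, 170, 174, 177, 177, 172, 177]  (not all equal)
t=3: [156, 153, 157, 154, 151, 151, 155, 151]  (not all equal)
t=4: [169, 169, 168, 169, 172, 172, 169, 172]  (not all equal)
t=5: [159, 159, 159, 159, 156, 156, 159, 156]  (not all equal)
t=6: [167, 167, 167, 167, 169, 169, 167, 169]  (not all equal)
t=7: [161, 161, 161, 161, 159, 159, 161, 159]  (not all equal)
t=8: [165, 165, 165, 165, 167, 167, 165, 167]  (not all equal)
t=9: [162, 162, 162, 162, 161, 161, 162, 161]  (not all equal)
t=10: [165, 165, 165, 165, 165, 165, 165, 165]  (all equal)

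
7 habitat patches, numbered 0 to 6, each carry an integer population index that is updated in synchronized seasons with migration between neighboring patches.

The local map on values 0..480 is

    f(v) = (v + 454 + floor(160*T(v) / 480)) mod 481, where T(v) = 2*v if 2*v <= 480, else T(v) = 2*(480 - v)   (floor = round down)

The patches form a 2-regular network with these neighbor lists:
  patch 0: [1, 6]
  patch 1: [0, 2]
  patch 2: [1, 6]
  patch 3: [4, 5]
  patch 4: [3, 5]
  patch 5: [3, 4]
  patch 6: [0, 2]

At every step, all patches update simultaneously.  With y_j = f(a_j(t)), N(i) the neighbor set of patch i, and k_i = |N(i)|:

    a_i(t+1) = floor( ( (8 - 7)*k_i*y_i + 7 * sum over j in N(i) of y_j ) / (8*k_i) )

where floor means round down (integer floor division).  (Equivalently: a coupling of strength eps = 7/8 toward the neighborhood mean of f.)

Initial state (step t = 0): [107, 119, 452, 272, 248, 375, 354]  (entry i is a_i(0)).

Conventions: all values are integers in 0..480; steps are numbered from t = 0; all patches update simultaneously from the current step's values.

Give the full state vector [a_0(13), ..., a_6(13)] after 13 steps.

Simulating step by step:
t=0: [107, 119, 452, 272, 248, 375, 354]
t=1: [273, 281, 310, 394, 397, 383, 311]
t=2: [390, 389, 391, 422, 422, 423, 390]
t=3: [422, 422, 422, 433, 433, 433, 423]
t=4: [433, 433, 433, 437, 437, 437, 433]
t=5: [437, 437, 437, 438, 438, 438, 437]
t=6: [438, 438, 438, 439, 439, 439, 438]
t=7: [439, 439, 439, 439, 439, 439, 439]
t=8: [439, 439, 439, 439, 439, 439, 439]
t=9: [439, 439, 439, 439, 439, 439, 439]
t=10: [439, 439, 439, 439, 439, 439, 439]
t=11: [439, 439, 439, 439, 439, 439, 439]
t=12: [439, 439, 439, 439, 439, 439, 439]
t=13: [439, 439, 439, 439, 439, 439, 439]

Answer: [439, 439, 439, 439, 439, 439, 439]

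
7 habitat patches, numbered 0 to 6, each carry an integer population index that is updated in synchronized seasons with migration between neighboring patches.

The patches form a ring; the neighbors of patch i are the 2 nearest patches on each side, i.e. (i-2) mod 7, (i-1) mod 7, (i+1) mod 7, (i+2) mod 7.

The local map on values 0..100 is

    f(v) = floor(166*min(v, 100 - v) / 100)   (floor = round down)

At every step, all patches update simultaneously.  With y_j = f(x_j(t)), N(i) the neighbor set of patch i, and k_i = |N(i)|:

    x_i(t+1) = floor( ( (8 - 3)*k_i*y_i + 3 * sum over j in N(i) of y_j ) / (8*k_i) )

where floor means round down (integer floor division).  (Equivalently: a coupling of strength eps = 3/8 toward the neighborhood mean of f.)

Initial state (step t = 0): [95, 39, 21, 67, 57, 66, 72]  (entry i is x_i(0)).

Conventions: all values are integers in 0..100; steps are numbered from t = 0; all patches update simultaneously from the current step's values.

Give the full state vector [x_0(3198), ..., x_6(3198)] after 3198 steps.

Simulating step by step:
t=0: [95, 39, 21, 67, 57, 66, 72]
t=1: [23, 53, 39, 54, 62, 51, 47]
t=2: [51, 72, 63, 74, 67, 74, 73]
t=3: [68, 50, 59, 46, 51, 47, 48]
t=4: [62, 77, 69, 76, 78, 75, 77]
t=5: [55, 41, 48, 39, 38, 42, 40]
t=6: [72, 69, 74, 66, 65, 68, 66]
t=7: [47, 50, 46, 54, 55, 53, 54]
t=8: [78, 80, 76, 76, 74, 77, 76]
t=9: [36, 34, 38, 38, 41, 38, 38]
t=10: [59, 58, 62, 62, 66, 63, 62]
t=11: [66, 67, 63, 62, 58, 61, 63]
t=12: [57, 56, 60, 62, 66, 63, 60]
t=13: [69, 70, 65, 63, 59, 62, 65]
t=14: [53, 52, 57, 60, 65, 61, 57]
t=15: [75, 76, 70, 66, 61, 65, 70]
t=16: [43, 42, 49, 54, 59, 55, 49]
t=17: [72, 72, 77, 74, 71, 74, 77]
t=18: [44, 44, 40, 43, 45, 43, 40]
t=19: [71, 71, 68, 71, 71, 71, 68]
t=20: [48, 48, 51, 48, 48, 48, 51]
t=21: [79, 79, 80, 79, 79, 79, 80]
t=22: [33, 33, 33, 33, 33, 33, 33]
t=23: [54, 54, 54, 54, 54, 54, 54]
t=24: [76, 76, 76, 76, 76, 76, 76]
t=25: [39, 39, 39, 39, 39, 39, 39]
t=26: [64, 64, 64, 64, 64, 64, 64]
t=27: [59, 59, 59, 59, 59, 59, 59]
t=28: [68, 68, 68, 68, 68, 68, 68]
t=29: [53, 53, 53, 53, 53, 53, 53]
t=30: [78, 78, 78, 78, 78, 78, 78]
t=31: [36, 36, 36, 36, 36, 36, 36]
t=32: [59, 59, 59, 59, 59, 59, 59]

Answer: [68, 68, 68, 68, 68, 68, 68]
Key observation: The state at step 27, [59, 59, 59, 59, 59, 59, 59], reappears at step 32: the system is in a cycle of period 5 from step 27 on.  Therefore the state at step 3198 equals the state at step 27 + ((3198 - 27) mod 5) = 28, which is [68, 68, 68, 68, 68, 68, 68].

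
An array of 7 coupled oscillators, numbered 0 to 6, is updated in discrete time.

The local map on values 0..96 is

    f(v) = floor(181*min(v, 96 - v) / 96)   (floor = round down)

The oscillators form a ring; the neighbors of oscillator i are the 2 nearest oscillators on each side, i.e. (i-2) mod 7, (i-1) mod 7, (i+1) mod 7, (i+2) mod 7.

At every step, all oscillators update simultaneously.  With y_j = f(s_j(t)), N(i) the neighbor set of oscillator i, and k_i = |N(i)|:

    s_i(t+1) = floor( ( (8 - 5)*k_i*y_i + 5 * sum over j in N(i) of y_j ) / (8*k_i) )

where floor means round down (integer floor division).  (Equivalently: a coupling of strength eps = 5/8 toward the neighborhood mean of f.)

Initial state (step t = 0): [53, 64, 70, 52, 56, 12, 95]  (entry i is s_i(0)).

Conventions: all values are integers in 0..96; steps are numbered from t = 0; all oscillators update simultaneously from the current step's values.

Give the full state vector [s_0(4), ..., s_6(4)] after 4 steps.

Answer: [74, 78, 79, 78, 76, 73, 73]

Derivation:
t=0: [53, 64, 70, 52, 56, 12, 95]
t=1: [51, 55, 64, 62, 52, 45, 37]
t=2: [76, 72, 70, 71, 74, 78, 76]
t=3: [39, 43, 44, 43, 41, 37, 38]
t=4: [74, 78, 79, 78, 76, 73, 73]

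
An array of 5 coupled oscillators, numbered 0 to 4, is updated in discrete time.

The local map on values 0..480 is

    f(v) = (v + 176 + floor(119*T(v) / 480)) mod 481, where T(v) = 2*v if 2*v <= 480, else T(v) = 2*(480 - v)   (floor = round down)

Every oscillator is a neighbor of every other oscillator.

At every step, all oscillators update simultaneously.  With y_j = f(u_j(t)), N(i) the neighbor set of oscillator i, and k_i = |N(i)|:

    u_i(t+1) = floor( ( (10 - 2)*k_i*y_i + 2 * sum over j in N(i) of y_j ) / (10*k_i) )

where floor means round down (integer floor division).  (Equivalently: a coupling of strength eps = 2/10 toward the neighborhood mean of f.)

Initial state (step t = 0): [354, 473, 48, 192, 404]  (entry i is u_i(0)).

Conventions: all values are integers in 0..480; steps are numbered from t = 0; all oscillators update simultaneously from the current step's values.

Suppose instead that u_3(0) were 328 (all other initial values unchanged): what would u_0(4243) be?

Answer: u_0(4243) = 118
Key observation: The state at step 16, [339, 339, 156, 339, 339], reappears at step 18: the system is in a cycle of period 2 from step 16 on.  Therefore the state at step 4243 equals the state at step 16 + ((4243 - 16) mod 2) = 17, which is [118, 118, 347, 118, 118].

Derivation:
t=0: [354, 473, 48, 328, 404]
t=1: [121, 166, 223, 111, 140]
t=2: [343, 394, 97, 333, 365]
t=3: [117, 136, 279, 113, 126]
t=4: [338, 359, 130, 334, 348]
t=5: [117, 124, 317, 115, 120]
t=6: [338, 346, 144, 336, 341]
t=7: [117, 120, 333, 116, 118]
t=8: [338, 341, 150, 337, 339]
t=9: [117, 118, 340, 117, 117]
t=10: [338, 339, 153, 338, 338]
t=11: [118, 118, 343, 118, 118]
t=12: [339, 339, 154, 339, 339]
t=13: [118, 118, 345, 118, 118]
t=14: [339, 339, 155, 339, 339]
t=15: [118, 118, 346, 118, 118]
t=16: [339, 339, 156, 339, 339]
t=17: [118, 118, 347, 118, 118]
t=18: [339, 339, 156, 339, 339]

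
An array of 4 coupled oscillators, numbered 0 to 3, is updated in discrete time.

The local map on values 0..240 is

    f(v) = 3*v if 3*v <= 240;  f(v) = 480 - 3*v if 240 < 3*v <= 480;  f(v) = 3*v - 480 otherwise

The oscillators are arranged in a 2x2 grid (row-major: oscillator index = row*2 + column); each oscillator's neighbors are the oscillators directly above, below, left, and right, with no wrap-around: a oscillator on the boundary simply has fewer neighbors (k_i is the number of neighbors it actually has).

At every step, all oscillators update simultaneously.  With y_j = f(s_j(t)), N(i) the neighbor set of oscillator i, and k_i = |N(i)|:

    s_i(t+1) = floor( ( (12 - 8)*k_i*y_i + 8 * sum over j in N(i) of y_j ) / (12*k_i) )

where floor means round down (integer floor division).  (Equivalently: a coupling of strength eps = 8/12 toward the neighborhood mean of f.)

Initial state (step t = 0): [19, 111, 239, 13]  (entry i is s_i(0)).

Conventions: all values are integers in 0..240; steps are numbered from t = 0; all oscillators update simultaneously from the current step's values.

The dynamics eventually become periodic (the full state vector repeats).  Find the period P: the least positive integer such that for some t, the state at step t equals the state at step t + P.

Answer: 2
Key observation: The state at step 1, [147, 81, 111, 141], reappears at step 3 — and no state repeats earlier — so the cycle the system enters has period 2.

Derivation:
t=0: [19, 111, 239, 13]
t=1: [147, 81, 111, 141]
t=2: [141, 111, 81, 147]
t=3: [147, 81, 111, 141]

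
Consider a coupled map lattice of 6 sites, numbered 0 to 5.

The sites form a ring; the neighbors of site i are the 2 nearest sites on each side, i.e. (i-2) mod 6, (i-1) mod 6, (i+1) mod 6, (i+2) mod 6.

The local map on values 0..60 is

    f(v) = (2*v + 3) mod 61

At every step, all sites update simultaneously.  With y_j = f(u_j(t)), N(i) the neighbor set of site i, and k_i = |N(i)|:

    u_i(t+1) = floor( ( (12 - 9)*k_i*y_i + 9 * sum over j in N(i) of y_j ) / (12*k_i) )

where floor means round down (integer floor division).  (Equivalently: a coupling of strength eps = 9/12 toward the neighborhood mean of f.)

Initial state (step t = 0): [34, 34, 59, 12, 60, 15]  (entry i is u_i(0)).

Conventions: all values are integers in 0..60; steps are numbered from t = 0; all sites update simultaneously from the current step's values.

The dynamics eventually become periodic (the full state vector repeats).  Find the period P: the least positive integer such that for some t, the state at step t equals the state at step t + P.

Simulating step by step:
t=0: [34, 34, 59, 12, 60, 15]
t=1: [22, 26, 24, 26, 24, 17]
t=2: [48, 49, 51, 50, 48, 48]
t=3: [39, 40, 40, 40, 39, 39]
t=4: [20, 21, 21, 21, 20, 20]
t=5: [43, 44, 44, 44, 43, 43]
t=6: [28, 29, 29, 29, 28, 28]
t=7: [36, 22, 22, 22, 36, 36]
t=8: [26, 34, 34, 34, 26, 26]
t=9: [38, 26, 26, 26, 38, 38]
t=10: [31, 41, 41, 41, 31, 31]
t=11: [11, 16, 16, 16, 11, 11]
t=12: [28, 31, 31, 31, 28, 28]
t=13: [38, 24, 24, 24, 38, 38]
t=14: [30, 38, 38, 38, 30, 30]
t=15: [8, 12, 12, 12, 8, 8]
t=16: [22, 24, 24, 24, 22, 22]
t=17: [48, 49, 49, 49, 48, 48]
t=18: [38, 39, 39, 39, 38, 38]
t=19: [18, 19, 19, 19, 18, 18]
t=20: [39, 40, 40, 40, 39, 39]

Answer: 17
Key observation: The state at step 3, [39, 40, 40, 40, 39, 39], reappears at step 20 — and no state repeats earlier — so the cycle the system enters has period 17.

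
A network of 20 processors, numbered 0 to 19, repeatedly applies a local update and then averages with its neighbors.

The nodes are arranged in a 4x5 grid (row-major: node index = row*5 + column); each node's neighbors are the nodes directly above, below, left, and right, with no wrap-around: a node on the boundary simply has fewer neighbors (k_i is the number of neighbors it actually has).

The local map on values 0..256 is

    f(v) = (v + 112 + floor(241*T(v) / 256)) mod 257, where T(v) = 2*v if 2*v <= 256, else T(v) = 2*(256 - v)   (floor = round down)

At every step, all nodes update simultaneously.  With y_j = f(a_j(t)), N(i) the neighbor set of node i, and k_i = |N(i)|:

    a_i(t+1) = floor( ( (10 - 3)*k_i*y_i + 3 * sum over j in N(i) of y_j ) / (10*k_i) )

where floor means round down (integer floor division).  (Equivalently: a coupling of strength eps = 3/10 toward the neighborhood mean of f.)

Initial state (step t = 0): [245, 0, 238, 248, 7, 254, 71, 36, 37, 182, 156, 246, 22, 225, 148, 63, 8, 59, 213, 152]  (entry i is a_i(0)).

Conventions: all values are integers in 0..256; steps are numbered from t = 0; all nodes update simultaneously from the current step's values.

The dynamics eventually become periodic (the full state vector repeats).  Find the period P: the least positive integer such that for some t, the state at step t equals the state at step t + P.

Simulating step by step:
t=0: [245, 0, 238, 248, 7, 254, 71, 36, 37, 182, 156, 246, 22, 225, 148, 63, 8, 59, 213, 152]
t=1: [117, 108, 132, 130, 136, 116, 83, 193, 201, 178, 166, 125, 159, 152, 195, 75, 112, 63, 140, 194]
t=2: [187, 166, 209, 214, 211, 179, 121, 166, 168, 179, 180, 199, 183, 196, 169, 104, 156, 83, 189, 172]
t=3: [174, 185, 159, 152, 153, 179, 196, 186, 182, 177, 173, 169, 168, 168, 183, 164, 180, 120, 163, 183]
t=4: [180, 175, 191, 198, 198, 177, 167, 174, 178, 181, 184, 184, 187, 186, 176, 188, 182, 195, 191, 177]
t=5: [178, 180, 170, 164, 164, 180, 186, 181, 177, 176, 174, 175, 171, 172, 179, 172, 174, 166, 169, 178]
t=6: [178, 178, 184, 190, 190, 178, 174, 178, 181, 181, 182, 181, 185, 184, 179, 184, 183, 188, 186, 180]
t=7: [179, 178, 174, 170, 170, 179, 181, 178, 176, 176, 176, 176, 173, 174, 177, 174, 174, 171, 172, 177]
t=8: [178, 179, 182, 185, 185, 178, 177, 179, 181, 181, 180, 181, 183, 182, 180, 182, 183, 185, 184, 180]
t=9: [178, 178, 176, 173, 173, 179, 179, 177, 176, 176, 177, 177, 175, 176, 177, 176, 175, 173, 174, 177]
t=10: [178, 179, 181, 183, 183, 178, 178, 180, 181, 181, 179, 180, 181, 181, 180, 181, 181, 183, 182, 180]
t=11: [178, 178, 177, 175, 175, 178, 178, 177, 176, 176, 178, 177, 177, 177, 177, 177, 176, 175, 176, 177]
t=12: [179, 179, 180, 181, 181, 179, 179, 180, 180, 181, 179, 179, 180, 180, 180, 180, 180, 181, 180, 180]
t=13: [178, 178, 177, 177, 177, 178, 178, 178, 177, 177, 178, 178, 177, 178, 177, 178, 177, 177, 177, 178]
t=14: [179, 179, 179, 180, 180, 179, 179, 179, 179, 180, 179, 179, 179, 179, 179, 179, 179, 180, 179, 179]
t=15: [178, 178, 178, 178, 178, 178, 178, 178, 178, 178, 178, 178, 178, 178, 178, 178, 178, 178, 178, 178]
t=16: [179, 179, 179, 179, 179, 179, 179, 179, 179, 179, 179, 179, 179, 179, 179, 179, 179, 179, 179, 179]
t=17: [178, 178, 178, 178, 178, 178, 178, 178, 178, 178, 178, 178, 178, 178, 178, 178, 178, 178, 178, 178]

Answer: 2
Key observation: The state at step 15, [178, 178, 178, 178, 178, 178, 178, 178, 178, 178, 178, 178, 178, 178, 178, 178, 178, 178, 178, 178], reappears at step 17 — and no state repeats earlier — so the cycle the system enters has period 2.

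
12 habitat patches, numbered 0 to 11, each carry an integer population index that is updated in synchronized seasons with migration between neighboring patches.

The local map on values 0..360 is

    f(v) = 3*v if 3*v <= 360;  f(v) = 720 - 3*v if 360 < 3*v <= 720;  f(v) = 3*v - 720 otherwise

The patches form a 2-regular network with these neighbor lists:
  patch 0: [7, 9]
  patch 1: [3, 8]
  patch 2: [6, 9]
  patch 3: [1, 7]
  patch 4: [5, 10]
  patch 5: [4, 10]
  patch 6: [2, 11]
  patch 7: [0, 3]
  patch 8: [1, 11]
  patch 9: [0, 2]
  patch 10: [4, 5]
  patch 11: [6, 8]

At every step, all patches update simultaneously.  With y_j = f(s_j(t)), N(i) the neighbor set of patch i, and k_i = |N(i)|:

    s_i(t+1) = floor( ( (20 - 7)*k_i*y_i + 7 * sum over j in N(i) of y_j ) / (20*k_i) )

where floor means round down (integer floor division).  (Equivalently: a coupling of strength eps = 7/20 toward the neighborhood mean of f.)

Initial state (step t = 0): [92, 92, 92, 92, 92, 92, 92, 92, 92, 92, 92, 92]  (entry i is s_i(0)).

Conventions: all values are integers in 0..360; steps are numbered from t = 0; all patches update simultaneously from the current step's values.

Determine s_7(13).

Simulating step by step:
t=0: [92, 92, 92, 92, 92, 92, 92, 92, 92, 92, 92, 92]
t=1: [276, 276, 276, 276, 276, 276, 276, 276, 276, 276, 276, 276]
t=2: [108, 108, 108, 108, 108, 108, 108, 108, 108, 108, 108, 108]
t=3: [324, 324, 324, 324, 324, 324, 324, 324, 324, 324, 324, 324]
t=4: [252, 252, 252, 252, 252, 252, 252, 252, 252, 252, 252, 252]
t=5: [36, 36, 36, 36, 36, 36, 36, 36, 36, 36, 36, 36]
t=6: [108, 108, 108, 108, 108, 108, 108, 108, 108, 108, 108, 108]
t=7: [324, 324, 324, 324, 324, 324, 324, 324, 324, 324, 324, 324]
t=8: [252, 252, 252, 252, 252, 252, 252, 252, 252, 252, 252, 252]
t=9: [36, 36, 36, 36, 36, 36, 36, 36, 36, 36, 36, 36]
t=10: [108, 108, 108, 108, 108, 108, 108, 108, 108, 108, 108, 108]
t=11: [324, 324, 324, 324, 324, 324, 324, 324, 324, 324, 324, 324]
t=12: [252, 252, 252, 252, 252, 252, 252, 252, 252, 252, 252, 252]
t=13: [36, 36, 36, 36, 36, 36, 36, 36, 36, 36, 36, 36]

Answer: s_7(13) = 36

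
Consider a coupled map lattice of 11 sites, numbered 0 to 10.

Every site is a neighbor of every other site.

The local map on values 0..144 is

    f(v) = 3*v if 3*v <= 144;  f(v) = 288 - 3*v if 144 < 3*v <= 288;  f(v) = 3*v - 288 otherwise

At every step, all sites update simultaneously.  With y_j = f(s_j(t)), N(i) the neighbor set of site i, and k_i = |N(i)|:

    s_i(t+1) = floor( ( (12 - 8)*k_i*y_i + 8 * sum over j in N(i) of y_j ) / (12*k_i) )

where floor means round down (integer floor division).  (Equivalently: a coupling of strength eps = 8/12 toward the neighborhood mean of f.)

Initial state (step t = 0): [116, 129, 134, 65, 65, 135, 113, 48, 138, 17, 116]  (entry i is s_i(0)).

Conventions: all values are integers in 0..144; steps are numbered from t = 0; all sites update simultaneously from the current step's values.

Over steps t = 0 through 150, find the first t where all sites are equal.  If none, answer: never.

Simulating step by step:
t=0: [116, 129, 134, 65, 65, 135, 113, 48, 138, 17, 116]  (not all equal)
t=1: [83, 93, 97, 92, 92, 98, 80, 105, 100, 80, 83]  (not all equal)
t=2: [27, 19, 17, 20, 20, 18, 29, 24, 20, 29, 27]  (not all equal)
t=3: [71, 65, 63, 66, 66, 64, 73, 69, 66, 73, 71]  (not all equal)
t=4: [81, 86, 88, 85, 85, 87, 80, 83, 85, 80, 81]  (not all equal)
t=5: [39, 35, 33, 35, 35, 34, 39, 37, 35, 39, 39]  (not all equal)
t=6: [111, 108, 106, 108, 108, 107, 111, 109, 108, 111, 111]  (not all equal)
t=7: [40, 38, 36, 38, 38, 37, 40, 38, 38, 40, 40]  (not all equal)
t=8: [116, 115, 113, 115, 115, 114, 116, 115, 115, 116, 116]  (not all equal)
t=9: [58, 57, 55, 57, 57, 56, 58, 57, 57, 58, 58]  (not all equal)
t=10: [116, 116, 118, 116, 116, 117, 116, 116, 116, 116, 116]  (not all equal)
t=11: [60, 60, 62, 60, 60, 61, 60, 60, 60, 60, 60]  (not all equal)
t=12: [107, 107, 105, 107, 107, 106, 107, 107, 107, 107, 107]  (not all equal)
t=13: [32, 32, 30, 32, 32, 31, 32, 32, 32, 32, 32]  (not all equal)
t=14: [95, 95, 93, 95, 95, 94, 95, 95, 95, 95, 95]  (not all equal)
t=15: [3, 3, 5, 3, 3, 4, 3, 3, 3, 3, 3]  (not all equal)
t=16: [9, 9, 11, 9, 9, 10, 9, 9, 9, 9, 9]  (not all equal)
t=17: [27, 27, 29, 27, 27, 28, 27, 27, 27, 27, 27]  (not all equal)
t=18: [81, 81, 83, 81, 81, 82, 81, 81, 81, 81, 81]  (not all equal)
t=19: [44, 44, 42, 44, 44, 43, 44, 44, 44, 44, 44]  (not all equal)
t=20: [131, 131, 129, 131, 131, 130, 131, 131, 131, 131, 131]  (not all equal)
t=21: [104, 104, 102, 104, 104, 103, 104, 104, 104, 104, 104]  (not all equal)
t=22: [23, 23, 21, 23, 23, 22, 23, 23, 23, 23, 23]  (not all equal)
t=23: [68, 68, 66, 68, 68, 67, 68, 68, 68, 68, 68]  (not all equal)
t=24: [84, 84, 86, 84, 84, 85, 84, 84, 84, 84, 84]  (not all equal)
t=25: [35, 35, 33, 35, 35, 34, 35, 35, 35, 35, 35]  (not all equal)
t=26: [104, 104, 102, 104, 104, 103, 104, 104, 104, 104, 104]  (not all equal)

Answer: never
Key observation: The state at step 21 reappears at step 26 — the system is in a cycle of period 5 from step 21 on.  No step 0..26 is synchronized, and the cycle repeats forever, so no step up to 150 (or ever) has all sites equal.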